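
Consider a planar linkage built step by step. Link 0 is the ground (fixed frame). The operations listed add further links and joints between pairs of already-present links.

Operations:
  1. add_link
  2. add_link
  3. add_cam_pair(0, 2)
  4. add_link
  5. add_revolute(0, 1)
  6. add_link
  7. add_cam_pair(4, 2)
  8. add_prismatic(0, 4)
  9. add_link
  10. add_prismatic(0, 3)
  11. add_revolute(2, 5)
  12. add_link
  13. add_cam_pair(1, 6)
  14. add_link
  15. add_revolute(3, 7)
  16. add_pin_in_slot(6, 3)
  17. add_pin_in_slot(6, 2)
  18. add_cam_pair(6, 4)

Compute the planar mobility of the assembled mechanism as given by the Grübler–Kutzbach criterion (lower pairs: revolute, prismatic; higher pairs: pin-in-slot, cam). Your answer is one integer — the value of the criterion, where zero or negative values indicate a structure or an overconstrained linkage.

(L,J1,J2)=(1,0,0); link0 fixed
link1: (2,0,0)
link2: (3,0,0)
C 0-2 [J2]: (3,0,1)
link3: (4,0,1)
R 0-1 [J1]: (4,1,1)
link4: (5,1,1)
C 4-2 [J2]: (5,1,2)
P 0-4 [J1]: (5,2,2)
link5: (6,2,2)
P 0-3 [J1]: (6,3,2)
R 2-5 [J1]: (6,4,2)
link6: (7,4,2)
C 1-6 [J2]: (7,4,3)
link7: (8,4,3)
R 3-7 [J1]: (8,5,3)
PS 6-3 [J2]: (8,5,4)
PS 6-2 [J2]: (8,5,5)
C 6-4 [J2]: (8,5,6)
Grübler: 3·7 − 2·5 − 6 = 5

M = 5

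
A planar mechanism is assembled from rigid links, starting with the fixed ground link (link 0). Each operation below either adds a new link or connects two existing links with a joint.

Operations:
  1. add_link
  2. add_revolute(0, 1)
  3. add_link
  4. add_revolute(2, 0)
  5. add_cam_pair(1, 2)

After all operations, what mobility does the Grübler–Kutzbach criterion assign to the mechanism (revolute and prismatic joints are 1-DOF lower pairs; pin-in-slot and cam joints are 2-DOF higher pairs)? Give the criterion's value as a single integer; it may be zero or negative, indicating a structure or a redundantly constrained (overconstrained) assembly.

M = 1

(L,J1,J2)=(1,0,0); link0 fixed
link1: (2,0,0)
R 0-1 [J1]: (2,1,0)
link2: (3,1,0)
R 2-0 [J1]: (3,2,0)
C 1-2 [J2]: (3,2,1)
Grübler: 3·2 − 2·2 − 1 = 1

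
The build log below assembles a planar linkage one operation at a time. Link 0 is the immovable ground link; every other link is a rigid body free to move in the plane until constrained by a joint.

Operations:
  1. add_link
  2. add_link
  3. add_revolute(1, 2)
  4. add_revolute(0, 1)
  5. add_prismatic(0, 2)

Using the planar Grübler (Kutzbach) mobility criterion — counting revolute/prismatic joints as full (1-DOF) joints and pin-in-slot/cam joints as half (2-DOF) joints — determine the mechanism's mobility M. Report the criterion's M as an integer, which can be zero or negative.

M = 0

link 0 = ground. State L|J1|J2 = 1|0|0
+link1  2|0|0
+link2  3|0|0
R(1,2) f=1→J1  3|1|0
R(0,1) f=1→J1  3|2|0
P(0,2) f=1→J1  3|3|0
M = 3(3−1)−2·3−0 = 6−6−0 = 0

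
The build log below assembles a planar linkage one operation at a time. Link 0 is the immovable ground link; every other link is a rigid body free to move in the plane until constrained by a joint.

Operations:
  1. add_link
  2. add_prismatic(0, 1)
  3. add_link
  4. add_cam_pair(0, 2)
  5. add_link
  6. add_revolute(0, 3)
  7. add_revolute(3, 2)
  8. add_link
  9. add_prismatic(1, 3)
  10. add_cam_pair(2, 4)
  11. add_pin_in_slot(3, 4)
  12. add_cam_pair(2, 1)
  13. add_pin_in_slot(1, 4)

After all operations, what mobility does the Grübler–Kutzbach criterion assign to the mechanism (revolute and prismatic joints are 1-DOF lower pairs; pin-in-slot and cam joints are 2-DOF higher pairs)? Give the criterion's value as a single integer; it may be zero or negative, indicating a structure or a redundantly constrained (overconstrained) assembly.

M = -1

[1;0;0] (link 0 is ground)
L+ [2;0;0]
P(0,1)∈J1 [2;1;0]
L+ [3;1;0]
C(0,2)∈J2 [3;1;1]
L+ [4;1;1]
R(0,3)∈J1 [4;2;1]
R(3,2)∈J1 [4;3;1]
L+ [5;3;1]
P(1,3)∈J1 [5;4;1]
C(2,4)∈J2 [5;4;2]
PS(3,4)∈J2 [5;4;3]
C(2,1)∈J2 [5;4;4]
PS(1,4)∈J2 [5;4;5]
mobility = 12 − 8 − 5 = -1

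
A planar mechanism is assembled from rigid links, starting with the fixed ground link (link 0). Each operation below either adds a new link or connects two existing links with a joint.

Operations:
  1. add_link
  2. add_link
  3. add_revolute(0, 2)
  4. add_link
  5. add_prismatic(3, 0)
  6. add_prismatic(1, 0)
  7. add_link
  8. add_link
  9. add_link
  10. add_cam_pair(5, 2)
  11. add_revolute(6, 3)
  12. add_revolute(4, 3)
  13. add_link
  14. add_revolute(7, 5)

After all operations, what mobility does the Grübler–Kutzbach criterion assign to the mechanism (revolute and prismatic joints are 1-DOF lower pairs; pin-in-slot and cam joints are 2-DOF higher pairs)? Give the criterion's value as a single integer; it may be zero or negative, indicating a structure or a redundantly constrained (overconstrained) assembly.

link 0 = ground. State L|J1|J2 = 1|0|0
+link1  2|0|0
+link2  3|0|0
R(0,2) f=1→J1  3|1|0
+link3  4|1|0
P(3,0) f=1→J1  4|2|0
P(1,0) f=1→J1  4|3|0
+link4  5|3|0
+link5  6|3|0
+link6  7|3|0
C(5,2) f=2→J2  7|3|1
R(6,3) f=1→J1  7|4|1
R(4,3) f=1→J1  7|5|1
+link7  8|5|1
R(7,5) f=1→J1  8|6|1
M = 3(8−1)−2·6−1 = 21−12−1 = 8

M = 8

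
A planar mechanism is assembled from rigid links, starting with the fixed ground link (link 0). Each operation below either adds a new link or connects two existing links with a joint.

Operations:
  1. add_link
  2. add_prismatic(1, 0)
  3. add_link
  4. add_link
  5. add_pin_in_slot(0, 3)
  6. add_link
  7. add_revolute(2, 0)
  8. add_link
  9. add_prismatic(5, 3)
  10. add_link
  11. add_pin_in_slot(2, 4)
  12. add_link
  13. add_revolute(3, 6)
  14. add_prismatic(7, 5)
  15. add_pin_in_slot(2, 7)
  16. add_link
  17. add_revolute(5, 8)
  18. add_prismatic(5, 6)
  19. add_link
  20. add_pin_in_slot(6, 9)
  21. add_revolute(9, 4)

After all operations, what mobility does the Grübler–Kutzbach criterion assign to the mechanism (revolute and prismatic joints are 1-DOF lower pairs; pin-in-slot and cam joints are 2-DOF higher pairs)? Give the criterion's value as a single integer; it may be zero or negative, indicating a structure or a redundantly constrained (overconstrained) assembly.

M = 7

L=1 J1=0 J2=0
add link → L=2 J1=0 J2=0
P@1,0 dof=1 J1 → L=2 J1=1 J2=0
add link → L=3 J1=1 J2=0
add link → L=4 J1=1 J2=0
PS@0,3 dof=2 J2 → L=4 J1=1 J2=1
add link → L=5 J1=1 J2=1
R@2,0 dof=1 J1 → L=5 J1=2 J2=1
add link → L=6 J1=2 J2=1
P@5,3 dof=1 J1 → L=6 J1=3 J2=1
add link → L=7 J1=3 J2=1
PS@2,4 dof=2 J2 → L=7 J1=3 J2=2
add link → L=8 J1=3 J2=2
R@3,6 dof=1 J1 → L=8 J1=4 J2=2
P@7,5 dof=1 J1 → L=8 J1=5 J2=2
PS@2,7 dof=2 J2 → L=8 J1=5 J2=3
add link → L=9 J1=5 J2=3
R@5,8 dof=1 J1 → L=9 J1=6 J2=3
P@5,6 dof=1 J1 → L=9 J1=7 J2=3
add link → L=10 J1=7 J2=3
PS@6,9 dof=2 J2 → L=10 J1=7 J2=4
R@9,4 dof=1 J1 → L=10 J1=8 J2=4
M=3(L−1)−2J1−J2=3·9−2·8−4=7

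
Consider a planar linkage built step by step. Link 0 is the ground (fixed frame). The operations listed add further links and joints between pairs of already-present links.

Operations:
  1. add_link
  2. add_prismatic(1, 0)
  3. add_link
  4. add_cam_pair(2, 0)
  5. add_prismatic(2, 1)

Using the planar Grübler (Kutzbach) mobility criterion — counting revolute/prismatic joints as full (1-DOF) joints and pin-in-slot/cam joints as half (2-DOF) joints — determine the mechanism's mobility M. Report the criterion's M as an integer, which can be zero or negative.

L=1 J1=0 J2=0
add link → L=2 J1=0 J2=0
P@1,0 dof=1 J1 → L=2 J1=1 J2=0
add link → L=3 J1=1 J2=0
C@2,0 dof=2 J2 → L=3 J1=1 J2=1
P@2,1 dof=1 J1 → L=3 J1=2 J2=1
M=3(L−1)−2J1−J2=3·2−2·2−1=1

M = 1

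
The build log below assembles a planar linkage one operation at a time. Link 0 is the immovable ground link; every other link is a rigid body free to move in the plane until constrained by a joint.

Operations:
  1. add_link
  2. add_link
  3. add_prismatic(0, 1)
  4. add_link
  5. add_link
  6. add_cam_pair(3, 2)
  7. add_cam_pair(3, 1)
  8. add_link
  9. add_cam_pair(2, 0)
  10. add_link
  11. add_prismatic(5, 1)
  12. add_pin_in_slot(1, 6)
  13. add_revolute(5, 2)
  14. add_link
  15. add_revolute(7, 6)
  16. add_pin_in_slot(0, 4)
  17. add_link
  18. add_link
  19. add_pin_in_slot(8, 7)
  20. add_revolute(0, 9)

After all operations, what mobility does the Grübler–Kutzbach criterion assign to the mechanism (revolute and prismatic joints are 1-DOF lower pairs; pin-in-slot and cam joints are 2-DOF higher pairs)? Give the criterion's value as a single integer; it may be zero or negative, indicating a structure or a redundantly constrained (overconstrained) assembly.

L=1 J1=0 J2=0
add link → L=2 J1=0 J2=0
add link → L=3 J1=0 J2=0
P@0,1 dof=1 J1 → L=3 J1=1 J2=0
add link → L=4 J1=1 J2=0
add link → L=5 J1=1 J2=0
C@3,2 dof=2 J2 → L=5 J1=1 J2=1
C@3,1 dof=2 J2 → L=5 J1=1 J2=2
add link → L=6 J1=1 J2=2
C@2,0 dof=2 J2 → L=6 J1=1 J2=3
add link → L=7 J1=1 J2=3
P@5,1 dof=1 J1 → L=7 J1=2 J2=3
PS@1,6 dof=2 J2 → L=7 J1=2 J2=4
R@5,2 dof=1 J1 → L=7 J1=3 J2=4
add link → L=8 J1=3 J2=4
R@7,6 dof=1 J1 → L=8 J1=4 J2=4
PS@0,4 dof=2 J2 → L=8 J1=4 J2=5
add link → L=9 J1=4 J2=5
add link → L=10 J1=4 J2=5
PS@8,7 dof=2 J2 → L=10 J1=4 J2=6
R@0,9 dof=1 J1 → L=10 J1=5 J2=6
M=3(L−1)−2J1−J2=3·9−2·5−6=11

M = 11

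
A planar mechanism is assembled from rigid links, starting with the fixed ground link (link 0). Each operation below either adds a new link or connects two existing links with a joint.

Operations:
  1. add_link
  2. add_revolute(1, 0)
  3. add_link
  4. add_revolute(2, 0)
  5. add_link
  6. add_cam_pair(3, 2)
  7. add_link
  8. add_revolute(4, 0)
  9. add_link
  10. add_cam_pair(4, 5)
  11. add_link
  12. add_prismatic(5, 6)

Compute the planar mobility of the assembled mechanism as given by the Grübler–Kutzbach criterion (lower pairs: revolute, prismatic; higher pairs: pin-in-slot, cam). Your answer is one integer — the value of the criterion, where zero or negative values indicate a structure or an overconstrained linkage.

M = 8

L=1 J1=0 J2=0
add link → L=2 J1=0 J2=0
R@1,0 dof=1 J1 → L=2 J1=1 J2=0
add link → L=3 J1=1 J2=0
R@2,0 dof=1 J1 → L=3 J1=2 J2=0
add link → L=4 J1=2 J2=0
C@3,2 dof=2 J2 → L=4 J1=2 J2=1
add link → L=5 J1=2 J2=1
R@4,0 dof=1 J1 → L=5 J1=3 J2=1
add link → L=6 J1=3 J2=1
C@4,5 dof=2 J2 → L=6 J1=3 J2=2
add link → L=7 J1=3 J2=2
P@5,6 dof=1 J1 → L=7 J1=4 J2=2
M=3(L−1)−2J1−J2=3·6−2·4−2=8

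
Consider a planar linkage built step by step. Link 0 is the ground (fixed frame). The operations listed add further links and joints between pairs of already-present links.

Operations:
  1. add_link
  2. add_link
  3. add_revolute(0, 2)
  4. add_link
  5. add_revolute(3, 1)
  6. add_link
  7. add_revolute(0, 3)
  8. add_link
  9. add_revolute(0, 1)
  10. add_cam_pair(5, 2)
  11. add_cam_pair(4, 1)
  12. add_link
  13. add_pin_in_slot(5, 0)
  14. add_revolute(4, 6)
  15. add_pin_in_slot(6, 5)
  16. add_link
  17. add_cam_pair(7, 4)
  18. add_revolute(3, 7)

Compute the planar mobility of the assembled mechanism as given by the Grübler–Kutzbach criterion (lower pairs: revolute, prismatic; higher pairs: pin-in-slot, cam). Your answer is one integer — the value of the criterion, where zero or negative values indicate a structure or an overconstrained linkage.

link 0 = ground. State L|J1|J2 = 1|0|0
+link1  2|0|0
+link2  3|0|0
R(0,2) f=1→J1  3|1|0
+link3  4|1|0
R(3,1) f=1→J1  4|2|0
+link4  5|2|0
R(0,3) f=1→J1  5|3|0
+link5  6|3|0
R(0,1) f=1→J1  6|4|0
C(5,2) f=2→J2  6|4|1
C(4,1) f=2→J2  6|4|2
+link6  7|4|2
PS(5,0) f=2→J2  7|4|3
R(4,6) f=1→J1  7|5|3
PS(6,5) f=2→J2  7|5|4
+link7  8|5|4
C(7,4) f=2→J2  8|5|5
R(3,7) f=1→J1  8|6|5
M = 3(8−1)−2·6−5 = 21−12−5 = 4

M = 4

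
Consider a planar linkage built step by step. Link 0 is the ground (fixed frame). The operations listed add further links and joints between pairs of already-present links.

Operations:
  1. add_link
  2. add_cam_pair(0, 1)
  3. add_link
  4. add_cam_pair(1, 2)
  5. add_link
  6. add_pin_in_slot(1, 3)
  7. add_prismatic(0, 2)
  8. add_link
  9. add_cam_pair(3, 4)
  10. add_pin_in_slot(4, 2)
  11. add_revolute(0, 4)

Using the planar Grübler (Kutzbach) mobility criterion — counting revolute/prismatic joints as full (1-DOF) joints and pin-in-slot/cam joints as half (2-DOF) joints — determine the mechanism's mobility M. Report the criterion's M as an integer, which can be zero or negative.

ground; <1,0,0>
#1 <2,0,0>
C:0↔1 J2 <2,0,1>
#2 <3,0,1>
C:1↔2 J2 <3,0,2>
#3 <4,0,2>
PS:1↔3 J2 <4,0,3>
P:0↔2 J1 <4,1,3>
#4 <5,1,3>
C:3↔4 J2 <5,1,4>
PS:4↔2 J2 <5,1,5>
R:0↔4 J1 <5,2,5>
3×4 − 2×2 − 1×5 = 3

M = 3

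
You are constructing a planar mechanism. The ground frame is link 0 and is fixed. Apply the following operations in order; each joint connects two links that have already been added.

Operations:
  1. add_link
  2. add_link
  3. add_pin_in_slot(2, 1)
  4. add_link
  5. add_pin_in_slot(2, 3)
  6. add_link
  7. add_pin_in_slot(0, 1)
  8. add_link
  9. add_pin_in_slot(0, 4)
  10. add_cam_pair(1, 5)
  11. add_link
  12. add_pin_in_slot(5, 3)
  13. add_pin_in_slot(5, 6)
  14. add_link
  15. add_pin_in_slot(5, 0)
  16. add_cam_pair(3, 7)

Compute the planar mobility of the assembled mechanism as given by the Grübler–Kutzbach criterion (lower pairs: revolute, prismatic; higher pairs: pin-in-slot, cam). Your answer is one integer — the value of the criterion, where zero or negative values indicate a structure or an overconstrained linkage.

M = 12

link 0 = ground. State L|J1|J2 = 1|0|0
+link1  2|0|0
+link2  3|0|0
PS(2,1) f=2→J2  3|0|1
+link3  4|0|1
PS(2,3) f=2→J2  4|0|2
+link4  5|0|2
PS(0,1) f=2→J2  5|0|3
+link5  6|0|3
PS(0,4) f=2→J2  6|0|4
C(1,5) f=2→J2  6|0|5
+link6  7|0|5
PS(5,3) f=2→J2  7|0|6
PS(5,6) f=2→J2  7|0|7
+link7  8|0|7
PS(5,0) f=2→J2  8|0|8
C(3,7) f=2→J2  8|0|9
M = 3(8−1)−2·0−9 = 21−0−9 = 12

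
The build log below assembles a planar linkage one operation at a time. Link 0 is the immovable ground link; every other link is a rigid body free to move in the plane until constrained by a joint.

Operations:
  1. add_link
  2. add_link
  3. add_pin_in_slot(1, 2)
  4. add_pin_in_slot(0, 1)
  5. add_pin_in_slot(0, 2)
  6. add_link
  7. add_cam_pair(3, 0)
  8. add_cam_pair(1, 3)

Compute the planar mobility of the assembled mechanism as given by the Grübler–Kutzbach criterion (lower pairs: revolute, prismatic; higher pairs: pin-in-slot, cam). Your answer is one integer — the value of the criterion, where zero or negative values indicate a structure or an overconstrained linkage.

ground; <1,0,0>
#1 <2,0,0>
#2 <3,0,0>
PS:1↔2 J2 <3,0,1>
PS:0↔1 J2 <3,0,2>
PS:0↔2 J2 <3,0,3>
#3 <4,0,3>
C:3↔0 J2 <4,0,4>
C:1↔3 J2 <4,0,5>
3×3 − 2×0 − 1×5 = 4

M = 4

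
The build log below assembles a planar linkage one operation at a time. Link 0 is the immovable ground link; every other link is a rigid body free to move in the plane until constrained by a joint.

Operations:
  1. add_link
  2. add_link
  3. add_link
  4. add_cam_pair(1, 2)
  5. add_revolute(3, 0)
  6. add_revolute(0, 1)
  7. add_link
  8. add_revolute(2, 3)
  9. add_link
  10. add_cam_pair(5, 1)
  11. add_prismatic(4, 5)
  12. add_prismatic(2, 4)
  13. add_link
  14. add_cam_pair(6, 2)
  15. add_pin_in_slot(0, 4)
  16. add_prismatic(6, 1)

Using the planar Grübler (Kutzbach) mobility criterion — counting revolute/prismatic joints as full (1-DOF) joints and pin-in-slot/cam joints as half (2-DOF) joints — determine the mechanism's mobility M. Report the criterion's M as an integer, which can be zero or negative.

L=1 J1=0 J2=0
add link → L=2 J1=0 J2=0
add link → L=3 J1=0 J2=0
add link → L=4 J1=0 J2=0
C@1,2 dof=2 J2 → L=4 J1=0 J2=1
R@3,0 dof=1 J1 → L=4 J1=1 J2=1
R@0,1 dof=1 J1 → L=4 J1=2 J2=1
add link → L=5 J1=2 J2=1
R@2,3 dof=1 J1 → L=5 J1=3 J2=1
add link → L=6 J1=3 J2=1
C@5,1 dof=2 J2 → L=6 J1=3 J2=2
P@4,5 dof=1 J1 → L=6 J1=4 J2=2
P@2,4 dof=1 J1 → L=6 J1=5 J2=2
add link → L=7 J1=5 J2=2
C@6,2 dof=2 J2 → L=7 J1=5 J2=3
PS@0,4 dof=2 J2 → L=7 J1=5 J2=4
P@6,1 dof=1 J1 → L=7 J1=6 J2=4
M=3(L−1)−2J1−J2=3·6−2·6−4=2

M = 2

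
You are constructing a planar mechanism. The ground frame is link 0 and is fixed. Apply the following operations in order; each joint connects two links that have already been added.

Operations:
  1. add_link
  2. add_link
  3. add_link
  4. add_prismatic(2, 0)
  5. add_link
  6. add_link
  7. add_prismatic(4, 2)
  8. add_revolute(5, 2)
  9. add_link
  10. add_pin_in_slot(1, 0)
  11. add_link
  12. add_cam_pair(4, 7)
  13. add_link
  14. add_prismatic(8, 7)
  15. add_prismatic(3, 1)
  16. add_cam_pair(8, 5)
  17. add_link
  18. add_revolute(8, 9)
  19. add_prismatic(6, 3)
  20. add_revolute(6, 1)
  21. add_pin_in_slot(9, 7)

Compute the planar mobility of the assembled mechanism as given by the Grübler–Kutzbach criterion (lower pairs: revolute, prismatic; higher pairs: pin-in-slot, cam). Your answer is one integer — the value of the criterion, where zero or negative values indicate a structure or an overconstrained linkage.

M = 7

link 0 = ground. State L|J1|J2 = 1|0|0
+link1  2|0|0
+link2  3|0|0
+link3  4|0|0
P(2,0) f=1→J1  4|1|0
+link4  5|1|0
+link5  6|1|0
P(4,2) f=1→J1  6|2|0
R(5,2) f=1→J1  6|3|0
+link6  7|3|0
PS(1,0) f=2→J2  7|3|1
+link7  8|3|1
C(4,7) f=2→J2  8|3|2
+link8  9|3|2
P(8,7) f=1→J1  9|4|2
P(3,1) f=1→J1  9|5|2
C(8,5) f=2→J2  9|5|3
+link9  10|5|3
R(8,9) f=1→J1  10|6|3
P(6,3) f=1→J1  10|7|3
R(6,1) f=1→J1  10|8|3
PS(9,7) f=2→J2  10|8|4
M = 3(10−1)−2·8−4 = 27−16−4 = 7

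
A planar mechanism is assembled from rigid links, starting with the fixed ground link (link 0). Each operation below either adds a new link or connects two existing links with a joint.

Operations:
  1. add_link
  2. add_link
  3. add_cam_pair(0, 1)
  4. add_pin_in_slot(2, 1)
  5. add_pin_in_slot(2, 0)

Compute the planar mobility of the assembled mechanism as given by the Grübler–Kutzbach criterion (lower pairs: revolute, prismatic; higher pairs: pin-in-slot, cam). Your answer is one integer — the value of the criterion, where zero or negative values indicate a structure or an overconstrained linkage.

[1;0;0] (link 0 is ground)
L+ [2;0;0]
L+ [3;0;0]
C(0,1)∈J2 [3;0;1]
PS(2,1)∈J2 [3;0;2]
PS(2,0)∈J2 [3;0;3]
mobility = 6 − 0 − 3 = 3

M = 3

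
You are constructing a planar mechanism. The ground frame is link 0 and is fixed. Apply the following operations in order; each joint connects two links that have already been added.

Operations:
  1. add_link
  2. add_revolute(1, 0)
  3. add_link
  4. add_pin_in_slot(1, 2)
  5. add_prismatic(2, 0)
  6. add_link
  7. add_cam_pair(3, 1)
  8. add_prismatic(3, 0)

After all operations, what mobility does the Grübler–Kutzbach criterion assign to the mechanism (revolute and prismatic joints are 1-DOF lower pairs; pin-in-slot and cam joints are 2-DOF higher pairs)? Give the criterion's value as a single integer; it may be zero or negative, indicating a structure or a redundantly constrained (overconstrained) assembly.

M = 1

L=1 J1=0 J2=0
add link → L=2 J1=0 J2=0
R@1,0 dof=1 J1 → L=2 J1=1 J2=0
add link → L=3 J1=1 J2=0
PS@1,2 dof=2 J2 → L=3 J1=1 J2=1
P@2,0 dof=1 J1 → L=3 J1=2 J2=1
add link → L=4 J1=2 J2=1
C@3,1 dof=2 J2 → L=4 J1=2 J2=2
P@3,0 dof=1 J1 → L=4 J1=3 J2=2
M=3(L−1)−2J1−J2=3·3−2·3−2=1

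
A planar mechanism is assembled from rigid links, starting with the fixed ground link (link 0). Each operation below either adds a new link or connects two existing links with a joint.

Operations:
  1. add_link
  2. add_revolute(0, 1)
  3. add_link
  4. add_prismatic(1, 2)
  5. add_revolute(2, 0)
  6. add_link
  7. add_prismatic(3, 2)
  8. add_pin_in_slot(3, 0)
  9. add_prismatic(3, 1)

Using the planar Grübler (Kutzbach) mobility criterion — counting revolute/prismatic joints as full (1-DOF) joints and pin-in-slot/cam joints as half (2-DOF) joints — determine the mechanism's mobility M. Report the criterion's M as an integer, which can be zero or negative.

M = -2

(L,J1,J2)=(1,0,0); link0 fixed
link1: (2,0,0)
R 0-1 [J1]: (2,1,0)
link2: (3,1,0)
P 1-2 [J1]: (3,2,0)
R 2-0 [J1]: (3,3,0)
link3: (4,3,0)
P 3-2 [J1]: (4,4,0)
PS 3-0 [J2]: (4,4,1)
P 3-1 [J1]: (4,5,1)
Grübler: 3·3 − 2·5 − 1 = -2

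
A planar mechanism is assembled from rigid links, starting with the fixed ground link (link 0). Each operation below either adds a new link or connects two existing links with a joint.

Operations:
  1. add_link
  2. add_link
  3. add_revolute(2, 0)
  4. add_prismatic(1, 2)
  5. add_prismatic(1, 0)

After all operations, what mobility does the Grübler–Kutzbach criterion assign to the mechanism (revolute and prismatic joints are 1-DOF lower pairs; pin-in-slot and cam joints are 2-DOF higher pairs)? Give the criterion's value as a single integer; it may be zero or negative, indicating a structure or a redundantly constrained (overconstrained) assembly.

M = 0

(L,J1,J2)=(1,0,0); link0 fixed
link1: (2,0,0)
link2: (3,0,0)
R 2-0 [J1]: (3,1,0)
P 1-2 [J1]: (3,2,0)
P 1-0 [J1]: (3,3,0)
Grübler: 3·2 − 2·3 − 0 = 0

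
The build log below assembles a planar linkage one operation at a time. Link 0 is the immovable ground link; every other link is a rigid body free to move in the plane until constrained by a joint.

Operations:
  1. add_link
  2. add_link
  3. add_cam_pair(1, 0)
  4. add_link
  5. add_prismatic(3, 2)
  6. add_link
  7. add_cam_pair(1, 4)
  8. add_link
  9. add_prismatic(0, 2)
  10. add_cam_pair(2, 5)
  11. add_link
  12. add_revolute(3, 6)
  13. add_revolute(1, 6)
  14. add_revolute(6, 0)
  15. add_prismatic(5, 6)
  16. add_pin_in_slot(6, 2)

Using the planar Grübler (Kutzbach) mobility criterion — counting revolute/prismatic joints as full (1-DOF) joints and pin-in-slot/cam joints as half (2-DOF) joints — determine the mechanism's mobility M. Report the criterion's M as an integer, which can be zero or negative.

(L,J1,J2)=(1,0,0); link0 fixed
link1: (2,0,0)
link2: (3,0,0)
C 1-0 [J2]: (3,0,1)
link3: (4,0,1)
P 3-2 [J1]: (4,1,1)
link4: (5,1,1)
C 1-4 [J2]: (5,1,2)
link5: (6,1,2)
P 0-2 [J1]: (6,2,2)
C 2-5 [J2]: (6,2,3)
link6: (7,2,3)
R 3-6 [J1]: (7,3,3)
R 1-6 [J1]: (7,4,3)
R 6-0 [J1]: (7,5,3)
P 5-6 [J1]: (7,6,3)
PS 6-2 [J2]: (7,6,4)
Grübler: 3·6 − 2·6 − 4 = 2

M = 2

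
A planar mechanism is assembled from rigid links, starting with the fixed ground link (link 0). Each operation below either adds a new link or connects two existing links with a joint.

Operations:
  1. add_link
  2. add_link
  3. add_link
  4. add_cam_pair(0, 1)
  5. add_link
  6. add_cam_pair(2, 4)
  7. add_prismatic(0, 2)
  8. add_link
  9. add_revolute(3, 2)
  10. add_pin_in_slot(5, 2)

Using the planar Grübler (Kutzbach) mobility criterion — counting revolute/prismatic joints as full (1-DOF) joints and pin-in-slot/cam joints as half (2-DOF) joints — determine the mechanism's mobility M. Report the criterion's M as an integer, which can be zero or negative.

M = 8

link 0 = ground. State L|J1|J2 = 1|0|0
+link1  2|0|0
+link2  3|0|0
+link3  4|0|0
C(0,1) f=2→J2  4|0|1
+link4  5|0|1
C(2,4) f=2→J2  5|0|2
P(0,2) f=1→J1  5|1|2
+link5  6|1|2
R(3,2) f=1→J1  6|2|2
PS(5,2) f=2→J2  6|2|3
M = 3(6−1)−2·2−3 = 15−4−3 = 8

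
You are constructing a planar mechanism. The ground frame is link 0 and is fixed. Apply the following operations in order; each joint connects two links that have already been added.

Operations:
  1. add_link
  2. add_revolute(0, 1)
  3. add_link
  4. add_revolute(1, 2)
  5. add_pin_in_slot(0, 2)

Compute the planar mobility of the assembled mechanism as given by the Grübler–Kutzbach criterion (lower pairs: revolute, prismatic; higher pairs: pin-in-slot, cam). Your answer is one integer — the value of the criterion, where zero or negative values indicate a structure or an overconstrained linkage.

link 0 = ground. State L|J1|J2 = 1|0|0
+link1  2|0|0
R(0,1) f=1→J1  2|1|0
+link2  3|1|0
R(1,2) f=1→J1  3|2|0
PS(0,2) f=2→J2  3|2|1
M = 3(3−1)−2·2−1 = 6−4−1 = 1

M = 1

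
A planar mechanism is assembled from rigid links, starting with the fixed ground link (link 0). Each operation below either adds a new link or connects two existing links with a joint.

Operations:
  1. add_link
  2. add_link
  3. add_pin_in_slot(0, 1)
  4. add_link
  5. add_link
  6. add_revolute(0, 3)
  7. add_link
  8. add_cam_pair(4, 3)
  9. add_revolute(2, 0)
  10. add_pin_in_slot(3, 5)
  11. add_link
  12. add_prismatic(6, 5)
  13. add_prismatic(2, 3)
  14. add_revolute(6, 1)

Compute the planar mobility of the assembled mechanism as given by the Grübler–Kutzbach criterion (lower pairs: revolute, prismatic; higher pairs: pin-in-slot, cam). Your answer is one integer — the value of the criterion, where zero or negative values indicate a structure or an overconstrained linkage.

[1;0;0] (link 0 is ground)
L+ [2;0;0]
L+ [3;0;0]
PS(0,1)∈J2 [3;0;1]
L+ [4;0;1]
L+ [5;0;1]
R(0,3)∈J1 [5;1;1]
L+ [6;1;1]
C(4,3)∈J2 [6;1;2]
R(2,0)∈J1 [6;2;2]
PS(3,5)∈J2 [6;2;3]
L+ [7;2;3]
P(6,5)∈J1 [7;3;3]
P(2,3)∈J1 [7;4;3]
R(6,1)∈J1 [7;5;3]
mobility = 18 − 10 − 3 = 5

M = 5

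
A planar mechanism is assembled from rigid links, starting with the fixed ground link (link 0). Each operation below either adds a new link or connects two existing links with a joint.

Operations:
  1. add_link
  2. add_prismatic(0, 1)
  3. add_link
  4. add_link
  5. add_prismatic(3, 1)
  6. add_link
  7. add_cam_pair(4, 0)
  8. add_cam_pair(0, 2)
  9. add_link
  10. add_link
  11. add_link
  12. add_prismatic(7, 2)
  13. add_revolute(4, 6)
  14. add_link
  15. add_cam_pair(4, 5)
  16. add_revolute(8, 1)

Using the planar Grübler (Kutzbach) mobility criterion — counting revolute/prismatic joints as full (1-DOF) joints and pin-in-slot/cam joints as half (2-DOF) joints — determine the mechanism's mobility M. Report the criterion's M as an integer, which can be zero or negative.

(L,J1,J2)=(1,0,0); link0 fixed
link1: (2,0,0)
P 0-1 [J1]: (2,1,0)
link2: (3,1,0)
link3: (4,1,0)
P 3-1 [J1]: (4,2,0)
link4: (5,2,0)
C 4-0 [J2]: (5,2,1)
C 0-2 [J2]: (5,2,2)
link5: (6,2,2)
link6: (7,2,2)
link7: (8,2,2)
P 7-2 [J1]: (8,3,2)
R 4-6 [J1]: (8,4,2)
link8: (9,4,2)
C 4-5 [J2]: (9,4,3)
R 8-1 [J1]: (9,5,3)
Grübler: 3·8 − 2·5 − 3 = 11

M = 11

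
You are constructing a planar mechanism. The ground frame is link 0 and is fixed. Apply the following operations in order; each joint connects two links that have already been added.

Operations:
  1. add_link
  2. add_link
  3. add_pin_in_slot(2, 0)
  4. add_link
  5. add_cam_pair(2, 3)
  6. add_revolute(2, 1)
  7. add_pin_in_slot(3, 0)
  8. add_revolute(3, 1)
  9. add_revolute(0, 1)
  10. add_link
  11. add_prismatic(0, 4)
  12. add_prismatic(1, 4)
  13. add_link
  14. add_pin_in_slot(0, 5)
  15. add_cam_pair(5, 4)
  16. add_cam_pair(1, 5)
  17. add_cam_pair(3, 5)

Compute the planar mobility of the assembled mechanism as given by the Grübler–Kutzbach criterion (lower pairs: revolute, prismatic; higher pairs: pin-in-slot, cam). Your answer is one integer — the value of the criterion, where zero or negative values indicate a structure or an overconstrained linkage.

M = -2

ground; <1,0,0>
#1 <2,0,0>
#2 <3,0,0>
PS:2↔0 J2 <3,0,1>
#3 <4,0,1>
C:2↔3 J2 <4,0,2>
R:2↔1 J1 <4,1,2>
PS:3↔0 J2 <4,1,3>
R:3↔1 J1 <4,2,3>
R:0↔1 J1 <4,3,3>
#4 <5,3,3>
P:0↔4 J1 <5,4,3>
P:1↔4 J1 <5,5,3>
#5 <6,5,3>
PS:0↔5 J2 <6,5,4>
C:5↔4 J2 <6,5,5>
C:1↔5 J2 <6,5,6>
C:3↔5 J2 <6,5,7>
3×5 − 2×5 − 1×7 = -2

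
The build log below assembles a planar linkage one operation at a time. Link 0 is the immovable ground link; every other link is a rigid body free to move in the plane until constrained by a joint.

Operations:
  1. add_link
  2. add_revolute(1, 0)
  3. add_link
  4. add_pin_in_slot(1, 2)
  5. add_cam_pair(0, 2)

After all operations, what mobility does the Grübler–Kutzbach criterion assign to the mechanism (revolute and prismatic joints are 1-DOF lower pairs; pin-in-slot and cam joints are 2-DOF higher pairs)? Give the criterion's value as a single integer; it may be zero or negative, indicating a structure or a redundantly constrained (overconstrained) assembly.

(L,J1,J2)=(1,0,0); link0 fixed
link1: (2,0,0)
R 1-0 [J1]: (2,1,0)
link2: (3,1,0)
PS 1-2 [J2]: (3,1,1)
C 0-2 [J2]: (3,1,2)
Grübler: 3·2 − 2·1 − 2 = 2

M = 2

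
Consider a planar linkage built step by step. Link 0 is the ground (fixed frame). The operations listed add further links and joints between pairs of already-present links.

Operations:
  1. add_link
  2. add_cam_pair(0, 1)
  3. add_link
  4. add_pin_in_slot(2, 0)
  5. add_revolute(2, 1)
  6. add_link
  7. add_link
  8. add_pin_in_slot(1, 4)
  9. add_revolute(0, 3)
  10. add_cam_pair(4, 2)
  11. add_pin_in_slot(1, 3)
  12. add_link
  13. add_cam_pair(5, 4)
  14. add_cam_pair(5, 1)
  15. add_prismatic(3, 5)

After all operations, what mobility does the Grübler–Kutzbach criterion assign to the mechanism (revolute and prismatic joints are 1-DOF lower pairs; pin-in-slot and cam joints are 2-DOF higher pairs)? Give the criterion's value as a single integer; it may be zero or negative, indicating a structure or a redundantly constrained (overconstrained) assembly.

[1;0;0] (link 0 is ground)
L+ [2;0;0]
C(0,1)∈J2 [2;0;1]
L+ [3;0;1]
PS(2,0)∈J2 [3;0;2]
R(2,1)∈J1 [3;1;2]
L+ [4;1;2]
L+ [5;1;2]
PS(1,4)∈J2 [5;1;3]
R(0,3)∈J1 [5;2;3]
C(4,2)∈J2 [5;2;4]
PS(1,3)∈J2 [5;2;5]
L+ [6;2;5]
C(5,4)∈J2 [6;2;6]
C(5,1)∈J2 [6;2;7]
P(3,5)∈J1 [6;3;7]
mobility = 15 − 6 − 7 = 2

M = 2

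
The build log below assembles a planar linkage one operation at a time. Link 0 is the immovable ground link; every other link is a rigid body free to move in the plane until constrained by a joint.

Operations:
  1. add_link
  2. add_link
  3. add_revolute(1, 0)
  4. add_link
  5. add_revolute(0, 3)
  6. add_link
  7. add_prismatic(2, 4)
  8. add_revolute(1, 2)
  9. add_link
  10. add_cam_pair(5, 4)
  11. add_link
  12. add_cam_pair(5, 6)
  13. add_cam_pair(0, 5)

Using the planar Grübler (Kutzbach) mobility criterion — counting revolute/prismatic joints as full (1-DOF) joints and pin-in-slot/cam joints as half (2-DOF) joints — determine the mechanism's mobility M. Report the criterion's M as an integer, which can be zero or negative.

M = 7

link 0 = ground. State L|J1|J2 = 1|0|0
+link1  2|0|0
+link2  3|0|0
R(1,0) f=1→J1  3|1|0
+link3  4|1|0
R(0,3) f=1→J1  4|2|0
+link4  5|2|0
P(2,4) f=1→J1  5|3|0
R(1,2) f=1→J1  5|4|0
+link5  6|4|0
C(5,4) f=2→J2  6|4|1
+link6  7|4|1
C(5,6) f=2→J2  7|4|2
C(0,5) f=2→J2  7|4|3
M = 3(7−1)−2·4−3 = 18−8−3 = 7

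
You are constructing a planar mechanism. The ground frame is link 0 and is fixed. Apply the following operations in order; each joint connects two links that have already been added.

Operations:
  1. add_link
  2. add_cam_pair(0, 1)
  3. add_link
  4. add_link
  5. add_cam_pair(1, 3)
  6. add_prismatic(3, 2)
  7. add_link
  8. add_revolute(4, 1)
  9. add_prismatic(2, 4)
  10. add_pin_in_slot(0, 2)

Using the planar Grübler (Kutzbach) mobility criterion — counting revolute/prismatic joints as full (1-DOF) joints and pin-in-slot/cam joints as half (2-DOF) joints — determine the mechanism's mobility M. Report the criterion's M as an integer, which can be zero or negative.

(L,J1,J2)=(1,0,0); link0 fixed
link1: (2,0,0)
C 0-1 [J2]: (2,0,1)
link2: (3,0,1)
link3: (4,0,1)
C 1-3 [J2]: (4,0,2)
P 3-2 [J1]: (4,1,2)
link4: (5,1,2)
R 4-1 [J1]: (5,2,2)
P 2-4 [J1]: (5,3,2)
PS 0-2 [J2]: (5,3,3)
Grübler: 3·4 − 2·3 − 3 = 3

M = 3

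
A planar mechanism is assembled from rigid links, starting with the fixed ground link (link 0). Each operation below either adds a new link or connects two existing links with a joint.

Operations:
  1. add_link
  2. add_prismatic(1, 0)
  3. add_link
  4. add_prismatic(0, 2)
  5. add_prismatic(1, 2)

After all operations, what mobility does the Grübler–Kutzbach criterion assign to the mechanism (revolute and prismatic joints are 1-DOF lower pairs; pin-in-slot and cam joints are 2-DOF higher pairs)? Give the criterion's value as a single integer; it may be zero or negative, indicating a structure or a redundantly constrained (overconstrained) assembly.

(L,J1,J2)=(1,0,0); link0 fixed
link1: (2,0,0)
P 1-0 [J1]: (2,1,0)
link2: (3,1,0)
P 0-2 [J1]: (3,2,0)
P 1-2 [J1]: (3,3,0)
Grübler: 3·2 − 2·3 − 0 = 0

M = 0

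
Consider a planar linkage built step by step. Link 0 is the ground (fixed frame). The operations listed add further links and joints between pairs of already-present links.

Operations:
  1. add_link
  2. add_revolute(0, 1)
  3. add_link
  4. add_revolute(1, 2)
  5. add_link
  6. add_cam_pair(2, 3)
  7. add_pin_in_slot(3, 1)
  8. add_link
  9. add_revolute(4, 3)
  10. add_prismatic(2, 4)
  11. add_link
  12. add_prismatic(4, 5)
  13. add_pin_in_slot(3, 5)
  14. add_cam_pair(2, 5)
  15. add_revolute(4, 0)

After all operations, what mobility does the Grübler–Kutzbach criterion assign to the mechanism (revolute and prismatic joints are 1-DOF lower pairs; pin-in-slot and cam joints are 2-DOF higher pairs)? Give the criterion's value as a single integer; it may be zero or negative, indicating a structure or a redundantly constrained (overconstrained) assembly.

[1;0;0] (link 0 is ground)
L+ [2;0;0]
R(0,1)∈J1 [2;1;0]
L+ [3;1;0]
R(1,2)∈J1 [3;2;0]
L+ [4;2;0]
C(2,3)∈J2 [4;2;1]
PS(3,1)∈J2 [4;2;2]
L+ [5;2;2]
R(4,3)∈J1 [5;3;2]
P(2,4)∈J1 [5;4;2]
L+ [6;4;2]
P(4,5)∈J1 [6;5;2]
PS(3,5)∈J2 [6;5;3]
C(2,5)∈J2 [6;5;4]
R(4,0)∈J1 [6;6;4]
mobility = 15 − 12 − 4 = -1

M = -1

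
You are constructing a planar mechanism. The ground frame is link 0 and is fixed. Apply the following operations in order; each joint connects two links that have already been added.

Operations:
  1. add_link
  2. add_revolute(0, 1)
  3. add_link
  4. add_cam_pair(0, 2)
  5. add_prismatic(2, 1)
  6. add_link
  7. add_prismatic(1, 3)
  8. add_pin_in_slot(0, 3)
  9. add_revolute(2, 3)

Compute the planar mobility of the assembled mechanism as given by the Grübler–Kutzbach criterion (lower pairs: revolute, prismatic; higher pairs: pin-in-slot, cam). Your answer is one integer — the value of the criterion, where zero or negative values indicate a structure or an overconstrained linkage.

link 0 = ground. State L|J1|J2 = 1|0|0
+link1  2|0|0
R(0,1) f=1→J1  2|1|0
+link2  3|1|0
C(0,2) f=2→J2  3|1|1
P(2,1) f=1→J1  3|2|1
+link3  4|2|1
P(1,3) f=1→J1  4|3|1
PS(0,3) f=2→J2  4|3|2
R(2,3) f=1→J1  4|4|2
M = 3(4−1)−2·4−2 = 9−8−2 = -1

M = -1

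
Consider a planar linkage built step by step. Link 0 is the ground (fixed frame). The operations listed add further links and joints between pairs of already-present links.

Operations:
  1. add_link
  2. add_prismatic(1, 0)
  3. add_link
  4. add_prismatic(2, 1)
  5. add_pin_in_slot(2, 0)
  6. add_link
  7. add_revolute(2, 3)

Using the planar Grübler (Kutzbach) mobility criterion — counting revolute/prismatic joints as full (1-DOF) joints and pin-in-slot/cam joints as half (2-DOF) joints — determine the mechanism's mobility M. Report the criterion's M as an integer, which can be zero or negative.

M = 2

[1;0;0] (link 0 is ground)
L+ [2;0;0]
P(1,0)∈J1 [2;1;0]
L+ [3;1;0]
P(2,1)∈J1 [3;2;0]
PS(2,0)∈J2 [3;2;1]
L+ [4;2;1]
R(2,3)∈J1 [4;3;1]
mobility = 9 − 6 − 1 = 2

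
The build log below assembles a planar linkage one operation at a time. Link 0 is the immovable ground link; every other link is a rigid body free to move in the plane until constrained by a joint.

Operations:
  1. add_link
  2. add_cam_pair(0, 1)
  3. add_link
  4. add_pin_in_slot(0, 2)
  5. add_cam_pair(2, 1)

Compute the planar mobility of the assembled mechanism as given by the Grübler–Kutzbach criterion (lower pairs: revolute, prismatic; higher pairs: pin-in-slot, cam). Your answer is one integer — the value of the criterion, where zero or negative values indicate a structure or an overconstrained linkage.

L=1 J1=0 J2=0
add link → L=2 J1=0 J2=0
C@0,1 dof=2 J2 → L=2 J1=0 J2=1
add link → L=3 J1=0 J2=1
PS@0,2 dof=2 J2 → L=3 J1=0 J2=2
C@2,1 dof=2 J2 → L=3 J1=0 J2=3
M=3(L−1)−2J1−J2=3·2−2·0−3=3

M = 3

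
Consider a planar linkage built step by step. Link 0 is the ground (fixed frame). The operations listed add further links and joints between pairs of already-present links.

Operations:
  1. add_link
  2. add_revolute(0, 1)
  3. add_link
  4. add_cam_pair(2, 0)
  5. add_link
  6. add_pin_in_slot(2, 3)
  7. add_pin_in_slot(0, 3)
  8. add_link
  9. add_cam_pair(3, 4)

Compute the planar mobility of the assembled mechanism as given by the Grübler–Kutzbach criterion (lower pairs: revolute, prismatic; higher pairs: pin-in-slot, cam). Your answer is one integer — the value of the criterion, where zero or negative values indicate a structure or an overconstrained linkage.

(L,J1,J2)=(1,0,0); link0 fixed
link1: (2,0,0)
R 0-1 [J1]: (2,1,0)
link2: (3,1,0)
C 2-0 [J2]: (3,1,1)
link3: (4,1,1)
PS 2-3 [J2]: (4,1,2)
PS 0-3 [J2]: (4,1,3)
link4: (5,1,3)
C 3-4 [J2]: (5,1,4)
Grübler: 3·4 − 2·1 − 4 = 6

M = 6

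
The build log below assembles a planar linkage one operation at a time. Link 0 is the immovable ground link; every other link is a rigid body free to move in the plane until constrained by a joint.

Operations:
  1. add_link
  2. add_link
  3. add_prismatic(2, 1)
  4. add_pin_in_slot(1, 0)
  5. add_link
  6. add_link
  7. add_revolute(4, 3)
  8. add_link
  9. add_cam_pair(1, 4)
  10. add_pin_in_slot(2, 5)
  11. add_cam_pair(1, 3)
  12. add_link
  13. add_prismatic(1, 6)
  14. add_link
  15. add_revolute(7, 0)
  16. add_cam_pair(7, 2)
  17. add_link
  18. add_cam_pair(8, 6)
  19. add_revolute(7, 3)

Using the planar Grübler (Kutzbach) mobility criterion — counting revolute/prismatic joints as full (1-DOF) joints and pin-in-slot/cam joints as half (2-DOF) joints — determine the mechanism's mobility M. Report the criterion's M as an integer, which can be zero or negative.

M = 8

L=1 J1=0 J2=0
add link → L=2 J1=0 J2=0
add link → L=3 J1=0 J2=0
P@2,1 dof=1 J1 → L=3 J1=1 J2=0
PS@1,0 dof=2 J2 → L=3 J1=1 J2=1
add link → L=4 J1=1 J2=1
add link → L=5 J1=1 J2=1
R@4,3 dof=1 J1 → L=5 J1=2 J2=1
add link → L=6 J1=2 J2=1
C@1,4 dof=2 J2 → L=6 J1=2 J2=2
PS@2,5 dof=2 J2 → L=6 J1=2 J2=3
C@1,3 dof=2 J2 → L=6 J1=2 J2=4
add link → L=7 J1=2 J2=4
P@1,6 dof=1 J1 → L=7 J1=3 J2=4
add link → L=8 J1=3 J2=4
R@7,0 dof=1 J1 → L=8 J1=4 J2=4
C@7,2 dof=2 J2 → L=8 J1=4 J2=5
add link → L=9 J1=4 J2=5
C@8,6 dof=2 J2 → L=9 J1=4 J2=6
R@7,3 dof=1 J1 → L=9 J1=5 J2=6
M=3(L−1)−2J1−J2=3·8−2·5−6=8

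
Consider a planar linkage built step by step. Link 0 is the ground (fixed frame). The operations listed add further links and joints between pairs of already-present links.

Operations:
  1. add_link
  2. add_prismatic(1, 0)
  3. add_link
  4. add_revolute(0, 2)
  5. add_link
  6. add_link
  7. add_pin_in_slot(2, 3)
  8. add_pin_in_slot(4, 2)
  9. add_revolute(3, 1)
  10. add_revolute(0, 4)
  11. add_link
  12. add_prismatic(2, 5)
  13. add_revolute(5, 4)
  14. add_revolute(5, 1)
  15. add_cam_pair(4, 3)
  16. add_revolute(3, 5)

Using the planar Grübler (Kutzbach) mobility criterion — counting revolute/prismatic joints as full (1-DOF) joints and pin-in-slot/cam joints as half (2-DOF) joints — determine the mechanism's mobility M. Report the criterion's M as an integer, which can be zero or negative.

M = -4

link 0 = ground. State L|J1|J2 = 1|0|0
+link1  2|0|0
P(1,0) f=1→J1  2|1|0
+link2  3|1|0
R(0,2) f=1→J1  3|2|0
+link3  4|2|0
+link4  5|2|0
PS(2,3) f=2→J2  5|2|1
PS(4,2) f=2→J2  5|2|2
R(3,1) f=1→J1  5|3|2
R(0,4) f=1→J1  5|4|2
+link5  6|4|2
P(2,5) f=1→J1  6|5|2
R(5,4) f=1→J1  6|6|2
R(5,1) f=1→J1  6|7|2
C(4,3) f=2→J2  6|7|3
R(3,5) f=1→J1  6|8|3
M = 3(6−1)−2·8−3 = 15−16−3 = -4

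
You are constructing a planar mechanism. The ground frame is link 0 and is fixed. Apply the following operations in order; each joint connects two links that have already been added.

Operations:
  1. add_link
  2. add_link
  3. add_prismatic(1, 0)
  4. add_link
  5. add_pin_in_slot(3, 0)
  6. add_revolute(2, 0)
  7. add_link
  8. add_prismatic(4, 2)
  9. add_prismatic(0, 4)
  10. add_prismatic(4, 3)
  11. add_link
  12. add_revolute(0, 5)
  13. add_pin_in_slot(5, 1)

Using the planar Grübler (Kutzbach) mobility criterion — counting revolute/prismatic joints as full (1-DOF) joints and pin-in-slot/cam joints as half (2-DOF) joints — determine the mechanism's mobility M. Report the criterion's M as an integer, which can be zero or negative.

M = 1

(L,J1,J2)=(1,0,0); link0 fixed
link1: (2,0,0)
link2: (3,0,0)
P 1-0 [J1]: (3,1,0)
link3: (4,1,0)
PS 3-0 [J2]: (4,1,1)
R 2-0 [J1]: (4,2,1)
link4: (5,2,1)
P 4-2 [J1]: (5,3,1)
P 0-4 [J1]: (5,4,1)
P 4-3 [J1]: (5,5,1)
link5: (6,5,1)
R 0-5 [J1]: (6,6,1)
PS 5-1 [J2]: (6,6,2)
Grübler: 3·5 − 2·6 − 2 = 1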